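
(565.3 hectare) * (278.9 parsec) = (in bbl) 3.06e+26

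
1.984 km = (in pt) 5.624e+06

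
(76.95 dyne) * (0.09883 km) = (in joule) 0.07605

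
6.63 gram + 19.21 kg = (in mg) 1.922e+07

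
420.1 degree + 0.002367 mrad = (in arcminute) 2.521e+04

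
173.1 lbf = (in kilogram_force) 78.52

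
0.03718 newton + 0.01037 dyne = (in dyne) 3718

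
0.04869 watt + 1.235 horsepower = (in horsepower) 1.235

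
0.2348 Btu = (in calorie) 59.21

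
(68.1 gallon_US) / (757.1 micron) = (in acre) 0.08414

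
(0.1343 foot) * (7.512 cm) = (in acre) 7.599e-07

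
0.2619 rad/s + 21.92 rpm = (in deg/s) 146.5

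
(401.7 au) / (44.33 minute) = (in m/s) 2.259e+10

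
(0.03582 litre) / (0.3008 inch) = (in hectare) 4.688e-07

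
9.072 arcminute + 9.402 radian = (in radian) 9.405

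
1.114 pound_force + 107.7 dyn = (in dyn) 4.956e+05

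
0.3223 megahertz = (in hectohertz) 3223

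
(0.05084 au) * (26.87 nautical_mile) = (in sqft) 4.074e+15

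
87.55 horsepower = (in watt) 6.529e+04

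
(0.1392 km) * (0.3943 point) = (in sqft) 0.2084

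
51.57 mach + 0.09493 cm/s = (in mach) 51.57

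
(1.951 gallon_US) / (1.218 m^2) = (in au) 4.053e-14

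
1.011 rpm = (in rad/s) 0.1059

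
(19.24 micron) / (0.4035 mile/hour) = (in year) 3.382e-12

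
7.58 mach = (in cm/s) 2.581e+05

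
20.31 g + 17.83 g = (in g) 38.14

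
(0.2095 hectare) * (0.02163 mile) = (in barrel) 4.587e+05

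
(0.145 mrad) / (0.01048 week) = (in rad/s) 2.288e-08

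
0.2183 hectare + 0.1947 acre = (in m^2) 2971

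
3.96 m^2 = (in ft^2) 42.63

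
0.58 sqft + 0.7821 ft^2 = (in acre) 3.127e-05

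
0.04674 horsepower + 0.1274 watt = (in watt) 34.98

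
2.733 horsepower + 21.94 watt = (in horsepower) 2.762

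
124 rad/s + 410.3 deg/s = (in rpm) 1252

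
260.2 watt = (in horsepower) 0.3489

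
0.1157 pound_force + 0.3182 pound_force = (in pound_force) 0.4339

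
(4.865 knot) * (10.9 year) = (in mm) 8.603e+11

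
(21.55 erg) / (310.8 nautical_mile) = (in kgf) 3.818e-13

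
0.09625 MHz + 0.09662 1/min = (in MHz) 0.09625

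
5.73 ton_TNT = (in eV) 1.496e+29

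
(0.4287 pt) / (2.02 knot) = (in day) 1.684e-09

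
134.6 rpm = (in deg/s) 807.6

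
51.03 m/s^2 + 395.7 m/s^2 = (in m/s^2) 446.7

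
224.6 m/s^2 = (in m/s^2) 224.6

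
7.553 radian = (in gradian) 480.8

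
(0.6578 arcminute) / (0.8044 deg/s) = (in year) 4.322e-10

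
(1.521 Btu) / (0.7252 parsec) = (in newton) 7.171e-14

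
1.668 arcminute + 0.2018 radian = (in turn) 0.03219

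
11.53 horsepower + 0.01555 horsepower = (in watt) 8610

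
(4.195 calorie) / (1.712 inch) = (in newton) 403.6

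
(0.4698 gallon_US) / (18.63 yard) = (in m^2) 0.0001044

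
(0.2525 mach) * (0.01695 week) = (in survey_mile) 547.7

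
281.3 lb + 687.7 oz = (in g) 1.471e+05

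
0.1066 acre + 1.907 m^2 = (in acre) 0.1071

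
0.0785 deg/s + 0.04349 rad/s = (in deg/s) 2.57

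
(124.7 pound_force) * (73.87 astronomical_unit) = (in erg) 6.13e+22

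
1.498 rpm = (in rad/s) 0.1569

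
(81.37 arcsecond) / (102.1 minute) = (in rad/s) 6.44e-08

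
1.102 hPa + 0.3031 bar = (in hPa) 304.2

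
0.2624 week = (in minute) 2645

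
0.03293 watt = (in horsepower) 4.416e-05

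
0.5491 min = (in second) 32.95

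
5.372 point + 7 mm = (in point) 25.21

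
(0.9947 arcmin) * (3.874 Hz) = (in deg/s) 0.06422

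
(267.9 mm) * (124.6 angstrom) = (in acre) 8.248e-13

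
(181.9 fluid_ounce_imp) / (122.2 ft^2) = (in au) 3.043e-15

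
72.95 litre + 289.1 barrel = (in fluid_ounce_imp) 1.62e+06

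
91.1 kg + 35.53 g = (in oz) 3215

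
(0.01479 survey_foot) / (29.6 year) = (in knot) 9.387e-12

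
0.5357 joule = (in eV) 3.344e+18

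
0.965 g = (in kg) 0.000965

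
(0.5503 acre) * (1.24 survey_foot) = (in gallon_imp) 1.851e+05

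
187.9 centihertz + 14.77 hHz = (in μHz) 1.479e+09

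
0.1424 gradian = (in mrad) 2.237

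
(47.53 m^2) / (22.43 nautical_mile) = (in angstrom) 1.144e+07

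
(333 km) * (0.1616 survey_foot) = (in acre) 4.053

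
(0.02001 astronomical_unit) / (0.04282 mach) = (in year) 6.51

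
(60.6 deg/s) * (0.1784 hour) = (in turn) 108.1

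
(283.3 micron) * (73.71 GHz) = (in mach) 6.133e+04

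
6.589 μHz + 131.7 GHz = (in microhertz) 1.317e+17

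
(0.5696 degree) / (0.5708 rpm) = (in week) 2.75e-07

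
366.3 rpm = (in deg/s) 2198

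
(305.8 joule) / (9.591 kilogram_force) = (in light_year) 3.437e-16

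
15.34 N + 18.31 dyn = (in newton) 15.34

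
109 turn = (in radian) 684.9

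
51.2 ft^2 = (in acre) 0.001175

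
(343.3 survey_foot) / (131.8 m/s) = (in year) 2.517e-08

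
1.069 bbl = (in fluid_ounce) 5747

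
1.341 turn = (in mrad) 8426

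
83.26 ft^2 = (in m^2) 7.735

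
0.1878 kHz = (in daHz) 18.78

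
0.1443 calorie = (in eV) 3.768e+18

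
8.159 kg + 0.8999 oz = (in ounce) 288.7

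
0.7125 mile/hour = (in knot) 0.6191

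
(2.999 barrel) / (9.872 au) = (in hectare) 3.229e-17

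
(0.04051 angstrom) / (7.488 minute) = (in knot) 1.753e-14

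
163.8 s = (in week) 0.0002708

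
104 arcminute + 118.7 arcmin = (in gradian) 4.124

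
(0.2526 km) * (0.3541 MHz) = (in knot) 1.739e+08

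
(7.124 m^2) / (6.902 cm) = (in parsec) 3.345e-15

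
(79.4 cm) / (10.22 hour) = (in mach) 6.338e-08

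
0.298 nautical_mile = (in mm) 5.519e+05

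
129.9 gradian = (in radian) 2.04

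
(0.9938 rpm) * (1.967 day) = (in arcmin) 6.08e+07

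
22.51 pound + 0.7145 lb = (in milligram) 1.053e+07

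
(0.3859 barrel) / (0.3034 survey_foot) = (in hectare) 6.634e-05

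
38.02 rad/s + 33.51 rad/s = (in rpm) 683.1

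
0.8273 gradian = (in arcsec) 2680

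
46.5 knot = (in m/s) 23.92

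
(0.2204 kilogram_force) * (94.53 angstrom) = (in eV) 1.275e+11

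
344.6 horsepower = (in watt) 2.57e+05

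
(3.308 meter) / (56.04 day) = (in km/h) 2.46e-06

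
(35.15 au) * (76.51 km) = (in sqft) 4.331e+18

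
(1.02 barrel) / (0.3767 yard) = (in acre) 0.0001163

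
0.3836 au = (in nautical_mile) 3.099e+07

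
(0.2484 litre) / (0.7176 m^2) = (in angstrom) 3.462e+06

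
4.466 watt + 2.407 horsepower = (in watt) 1799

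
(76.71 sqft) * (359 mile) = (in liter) 4.117e+09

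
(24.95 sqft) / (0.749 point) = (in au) 5.864e-08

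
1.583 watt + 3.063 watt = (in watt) 4.646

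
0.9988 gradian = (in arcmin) 53.94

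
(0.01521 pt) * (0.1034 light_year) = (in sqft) 5.65e+10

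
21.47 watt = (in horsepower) 0.02879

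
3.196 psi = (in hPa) 220.4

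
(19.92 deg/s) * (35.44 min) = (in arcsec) 1.525e+08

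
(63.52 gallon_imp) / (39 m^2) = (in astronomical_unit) 4.949e-14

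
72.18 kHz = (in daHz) 7218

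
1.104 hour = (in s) 3974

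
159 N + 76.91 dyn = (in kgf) 16.21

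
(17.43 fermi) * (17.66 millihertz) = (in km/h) 1.108e-15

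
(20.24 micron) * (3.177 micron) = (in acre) 1.589e-14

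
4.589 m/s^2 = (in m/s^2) 4.589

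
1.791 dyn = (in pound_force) 4.026e-06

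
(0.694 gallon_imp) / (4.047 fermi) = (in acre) 1.926e+08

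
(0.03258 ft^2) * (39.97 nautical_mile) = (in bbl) 1409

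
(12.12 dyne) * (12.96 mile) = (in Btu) 0.002396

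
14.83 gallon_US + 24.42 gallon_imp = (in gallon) 44.16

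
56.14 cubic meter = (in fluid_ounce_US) 1.898e+06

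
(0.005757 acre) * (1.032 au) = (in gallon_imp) 7.912e+14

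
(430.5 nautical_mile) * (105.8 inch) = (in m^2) 2.143e+06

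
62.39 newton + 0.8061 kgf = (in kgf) 7.168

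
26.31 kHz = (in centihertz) 2.631e+06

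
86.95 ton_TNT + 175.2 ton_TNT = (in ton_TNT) 262.1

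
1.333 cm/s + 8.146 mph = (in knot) 7.105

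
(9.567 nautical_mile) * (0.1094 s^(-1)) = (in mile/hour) 4336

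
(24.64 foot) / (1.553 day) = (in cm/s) 0.005597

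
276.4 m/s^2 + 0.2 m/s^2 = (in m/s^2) 276.6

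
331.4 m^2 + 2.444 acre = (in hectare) 1.022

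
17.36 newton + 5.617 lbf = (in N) 42.35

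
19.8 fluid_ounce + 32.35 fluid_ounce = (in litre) 1.542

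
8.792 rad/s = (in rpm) 83.96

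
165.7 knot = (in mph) 190.7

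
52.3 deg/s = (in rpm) 8.717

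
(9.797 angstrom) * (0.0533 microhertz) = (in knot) 1.015e-16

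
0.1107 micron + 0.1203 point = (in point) 0.1206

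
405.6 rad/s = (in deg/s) 2.324e+04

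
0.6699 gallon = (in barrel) 0.01595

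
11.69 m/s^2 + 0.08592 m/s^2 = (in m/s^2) 11.78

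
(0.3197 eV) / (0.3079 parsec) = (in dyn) 5.391e-31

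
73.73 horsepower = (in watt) 5.498e+04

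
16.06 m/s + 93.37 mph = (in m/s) 57.8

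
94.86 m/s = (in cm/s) 9486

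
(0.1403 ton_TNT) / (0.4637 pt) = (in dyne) 3.588e+17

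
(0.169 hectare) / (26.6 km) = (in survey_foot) 0.2084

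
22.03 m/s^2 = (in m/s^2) 22.03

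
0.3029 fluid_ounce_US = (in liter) 0.008958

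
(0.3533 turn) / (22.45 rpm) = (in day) 1.093e-05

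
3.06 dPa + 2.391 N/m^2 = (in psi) 0.0003912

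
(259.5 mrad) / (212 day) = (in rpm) 1.353e-07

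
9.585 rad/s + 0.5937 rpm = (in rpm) 92.12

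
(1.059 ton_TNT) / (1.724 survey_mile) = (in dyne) 1.597e+11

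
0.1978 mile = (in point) 9.023e+05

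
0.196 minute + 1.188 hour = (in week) 0.007091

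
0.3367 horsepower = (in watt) 251.1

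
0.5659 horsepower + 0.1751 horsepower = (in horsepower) 0.741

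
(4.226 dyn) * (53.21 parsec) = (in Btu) 6.577e+10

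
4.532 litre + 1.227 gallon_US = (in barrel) 0.05772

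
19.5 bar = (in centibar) 1950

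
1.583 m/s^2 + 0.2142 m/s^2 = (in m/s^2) 1.797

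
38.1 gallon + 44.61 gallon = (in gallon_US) 82.71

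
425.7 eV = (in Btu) 6.465e-20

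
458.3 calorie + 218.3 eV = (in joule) 1918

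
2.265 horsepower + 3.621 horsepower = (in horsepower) 5.886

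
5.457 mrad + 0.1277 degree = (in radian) 0.007686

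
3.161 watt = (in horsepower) 0.004239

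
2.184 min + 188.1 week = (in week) 188.1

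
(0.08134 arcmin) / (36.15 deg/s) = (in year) 1.189e-12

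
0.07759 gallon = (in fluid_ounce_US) 9.932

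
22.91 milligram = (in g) 0.02291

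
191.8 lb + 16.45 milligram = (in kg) 87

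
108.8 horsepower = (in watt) 8.113e+04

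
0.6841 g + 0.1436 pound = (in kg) 0.06582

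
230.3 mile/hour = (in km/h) 370.6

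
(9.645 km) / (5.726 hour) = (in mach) 0.001374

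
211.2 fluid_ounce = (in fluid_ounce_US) 211.2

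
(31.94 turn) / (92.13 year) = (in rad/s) 6.907e-08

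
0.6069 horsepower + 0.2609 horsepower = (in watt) 647.1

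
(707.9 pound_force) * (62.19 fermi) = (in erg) 0.001958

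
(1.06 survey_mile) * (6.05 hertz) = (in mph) 2.309e+04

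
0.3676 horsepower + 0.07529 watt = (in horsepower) 0.3677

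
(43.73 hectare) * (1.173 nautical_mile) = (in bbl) 5.975e+09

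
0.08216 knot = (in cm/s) 4.227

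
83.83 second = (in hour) 0.02329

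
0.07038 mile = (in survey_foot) 371.6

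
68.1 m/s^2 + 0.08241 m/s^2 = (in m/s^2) 68.18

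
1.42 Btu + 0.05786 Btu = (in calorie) 372.7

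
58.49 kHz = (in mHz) 5.849e+07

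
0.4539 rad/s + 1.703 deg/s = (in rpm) 4.618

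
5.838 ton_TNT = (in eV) 1.525e+29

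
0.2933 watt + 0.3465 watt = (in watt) 0.6398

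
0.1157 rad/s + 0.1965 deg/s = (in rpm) 1.138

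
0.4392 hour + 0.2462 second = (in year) 5.014e-05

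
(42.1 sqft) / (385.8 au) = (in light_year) 7.163e-30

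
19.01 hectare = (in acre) 46.97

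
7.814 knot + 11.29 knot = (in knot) 19.1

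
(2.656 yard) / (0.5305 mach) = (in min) 0.0002241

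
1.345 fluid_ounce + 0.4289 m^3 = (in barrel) 2.698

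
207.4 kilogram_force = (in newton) 2034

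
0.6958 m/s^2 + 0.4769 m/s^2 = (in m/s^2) 1.173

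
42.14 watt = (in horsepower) 0.05651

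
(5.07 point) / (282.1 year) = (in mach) 5.904e-16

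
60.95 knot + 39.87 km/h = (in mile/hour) 94.91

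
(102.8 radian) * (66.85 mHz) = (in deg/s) 393.7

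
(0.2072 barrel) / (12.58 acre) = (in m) 6.471e-07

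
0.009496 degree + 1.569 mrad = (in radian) 0.001735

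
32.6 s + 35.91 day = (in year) 0.09838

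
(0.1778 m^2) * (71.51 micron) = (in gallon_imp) 0.002797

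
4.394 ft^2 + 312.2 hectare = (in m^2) 3.122e+06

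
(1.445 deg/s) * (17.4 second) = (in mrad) 438.8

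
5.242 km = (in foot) 1.72e+04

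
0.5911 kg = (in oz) 20.85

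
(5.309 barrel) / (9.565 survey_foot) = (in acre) 7.154e-05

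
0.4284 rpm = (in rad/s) 0.04486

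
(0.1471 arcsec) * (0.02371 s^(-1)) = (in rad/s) 1.691e-08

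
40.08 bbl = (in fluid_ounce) 2.155e+05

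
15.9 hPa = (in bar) 0.0159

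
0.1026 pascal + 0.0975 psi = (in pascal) 672.3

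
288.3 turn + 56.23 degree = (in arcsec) 3.738e+08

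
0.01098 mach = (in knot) 7.267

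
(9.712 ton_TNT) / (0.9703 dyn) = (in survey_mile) 2.602e+12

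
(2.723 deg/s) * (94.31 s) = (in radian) 4.482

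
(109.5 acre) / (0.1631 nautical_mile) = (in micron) 1.467e+09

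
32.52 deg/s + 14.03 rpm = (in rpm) 19.45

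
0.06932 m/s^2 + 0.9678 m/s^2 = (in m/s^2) 1.037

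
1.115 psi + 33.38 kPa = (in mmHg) 308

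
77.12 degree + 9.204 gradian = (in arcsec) 3.075e+05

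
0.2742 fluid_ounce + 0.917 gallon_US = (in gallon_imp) 0.7653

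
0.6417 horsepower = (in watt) 478.5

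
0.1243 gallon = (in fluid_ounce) 15.91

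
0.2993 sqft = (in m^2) 0.02781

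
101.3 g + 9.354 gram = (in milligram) 1.107e+05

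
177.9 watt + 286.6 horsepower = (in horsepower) 286.8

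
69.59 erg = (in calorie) 1.663e-06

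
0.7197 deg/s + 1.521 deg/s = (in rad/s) 0.03911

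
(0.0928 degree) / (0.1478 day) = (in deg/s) 7.267e-06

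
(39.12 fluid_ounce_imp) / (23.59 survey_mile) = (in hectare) 2.928e-12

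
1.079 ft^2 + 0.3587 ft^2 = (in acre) 3.301e-05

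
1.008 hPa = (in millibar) 1.008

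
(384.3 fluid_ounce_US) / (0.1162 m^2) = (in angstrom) 9.781e+08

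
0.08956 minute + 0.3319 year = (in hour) 2907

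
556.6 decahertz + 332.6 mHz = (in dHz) 5.566e+04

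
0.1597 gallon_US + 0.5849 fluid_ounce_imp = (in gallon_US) 0.1641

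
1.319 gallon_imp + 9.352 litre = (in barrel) 0.09654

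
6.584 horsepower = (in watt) 4910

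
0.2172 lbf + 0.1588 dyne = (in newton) 0.9662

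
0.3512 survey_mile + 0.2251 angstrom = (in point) 1.602e+06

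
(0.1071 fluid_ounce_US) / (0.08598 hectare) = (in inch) 1.45e-07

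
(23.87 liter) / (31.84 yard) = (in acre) 2.026e-07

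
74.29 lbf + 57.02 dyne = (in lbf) 74.29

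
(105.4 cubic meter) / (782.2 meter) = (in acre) 3.33e-05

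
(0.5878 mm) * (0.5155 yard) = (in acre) 6.847e-08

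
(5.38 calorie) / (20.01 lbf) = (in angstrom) 2.529e+09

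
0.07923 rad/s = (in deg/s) 4.54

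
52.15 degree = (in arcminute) 3129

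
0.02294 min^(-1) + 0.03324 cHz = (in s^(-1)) 0.0007147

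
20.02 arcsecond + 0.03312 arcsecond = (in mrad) 0.09722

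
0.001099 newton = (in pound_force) 0.0002471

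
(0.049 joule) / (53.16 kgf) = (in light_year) 9.935e-21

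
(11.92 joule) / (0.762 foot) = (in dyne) 5.132e+06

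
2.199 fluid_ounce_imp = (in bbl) 0.000393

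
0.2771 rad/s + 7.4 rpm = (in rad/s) 1.052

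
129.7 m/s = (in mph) 290.1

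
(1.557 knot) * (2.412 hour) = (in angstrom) 6.955e+13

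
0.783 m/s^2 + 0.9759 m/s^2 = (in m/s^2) 1.759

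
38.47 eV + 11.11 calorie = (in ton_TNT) 1.111e-08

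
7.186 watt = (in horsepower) 0.009637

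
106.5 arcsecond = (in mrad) 0.5163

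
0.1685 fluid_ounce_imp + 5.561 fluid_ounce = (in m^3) 0.0001692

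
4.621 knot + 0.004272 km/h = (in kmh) 8.562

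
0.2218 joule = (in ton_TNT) 5.301e-11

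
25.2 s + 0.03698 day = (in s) 3220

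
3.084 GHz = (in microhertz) 3.084e+15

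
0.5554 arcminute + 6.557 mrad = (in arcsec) 1386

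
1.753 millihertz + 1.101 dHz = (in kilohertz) 0.0001119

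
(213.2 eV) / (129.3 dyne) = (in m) 2.642e-14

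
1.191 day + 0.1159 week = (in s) 1.73e+05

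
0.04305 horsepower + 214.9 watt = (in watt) 247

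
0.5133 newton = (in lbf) 0.1154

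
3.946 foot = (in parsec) 3.898e-17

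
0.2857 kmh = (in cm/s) 7.936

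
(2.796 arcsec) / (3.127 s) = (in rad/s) 4.335e-06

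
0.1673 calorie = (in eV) 4.369e+18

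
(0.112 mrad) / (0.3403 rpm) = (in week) 5.197e-09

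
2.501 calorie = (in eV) 6.531e+19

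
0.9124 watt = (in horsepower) 0.001224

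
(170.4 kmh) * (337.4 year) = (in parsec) 1.632e-05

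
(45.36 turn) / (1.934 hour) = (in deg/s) 2.345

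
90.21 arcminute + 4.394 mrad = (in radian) 0.03064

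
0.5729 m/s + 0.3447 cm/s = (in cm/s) 57.63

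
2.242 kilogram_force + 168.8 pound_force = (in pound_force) 173.7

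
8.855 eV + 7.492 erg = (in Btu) 7.101e-10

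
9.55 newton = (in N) 9.55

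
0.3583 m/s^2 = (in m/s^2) 0.3583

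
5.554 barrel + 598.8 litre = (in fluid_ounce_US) 5.011e+04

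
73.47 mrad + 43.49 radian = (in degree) 2496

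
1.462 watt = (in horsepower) 0.001961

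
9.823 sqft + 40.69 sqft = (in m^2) 4.693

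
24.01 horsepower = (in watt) 1.79e+04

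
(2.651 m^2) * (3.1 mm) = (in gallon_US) 2.171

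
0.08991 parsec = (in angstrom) 2.774e+25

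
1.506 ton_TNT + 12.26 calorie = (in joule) 6.301e+09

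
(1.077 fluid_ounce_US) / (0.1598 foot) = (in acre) 1.616e-07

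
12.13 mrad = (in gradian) 0.7722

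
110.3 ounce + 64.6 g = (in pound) 7.036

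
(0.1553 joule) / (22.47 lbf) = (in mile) 9.655e-07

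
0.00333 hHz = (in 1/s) 0.333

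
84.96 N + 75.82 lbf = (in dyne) 4.222e+07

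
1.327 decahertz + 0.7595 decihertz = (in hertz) 13.35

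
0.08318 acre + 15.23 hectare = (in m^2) 1.526e+05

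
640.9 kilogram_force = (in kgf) 640.9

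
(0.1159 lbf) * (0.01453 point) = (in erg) 26.43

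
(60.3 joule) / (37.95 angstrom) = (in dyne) 1.589e+15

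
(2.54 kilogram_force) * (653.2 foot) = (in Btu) 4.7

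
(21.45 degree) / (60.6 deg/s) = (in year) 1.122e-08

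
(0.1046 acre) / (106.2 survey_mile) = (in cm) 0.2477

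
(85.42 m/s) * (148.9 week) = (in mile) 4.78e+06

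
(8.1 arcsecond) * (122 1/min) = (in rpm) 0.0007625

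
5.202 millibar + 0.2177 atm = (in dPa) 2.258e+05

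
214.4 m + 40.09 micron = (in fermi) 2.144e+17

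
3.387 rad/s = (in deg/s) 194.1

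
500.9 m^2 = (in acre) 0.1238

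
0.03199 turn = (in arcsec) 4.146e+04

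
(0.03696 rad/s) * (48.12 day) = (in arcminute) 5.283e+08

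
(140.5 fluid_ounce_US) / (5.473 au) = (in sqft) 5.463e-14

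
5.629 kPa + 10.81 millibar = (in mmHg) 50.33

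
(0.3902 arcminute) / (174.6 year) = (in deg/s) 1.181e-12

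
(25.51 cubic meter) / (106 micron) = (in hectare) 24.07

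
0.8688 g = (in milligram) 868.8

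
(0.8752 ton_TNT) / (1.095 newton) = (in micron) 3.344e+15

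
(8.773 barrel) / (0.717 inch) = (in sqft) 824.4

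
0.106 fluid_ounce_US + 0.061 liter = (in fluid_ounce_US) 2.169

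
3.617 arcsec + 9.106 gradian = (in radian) 0.1431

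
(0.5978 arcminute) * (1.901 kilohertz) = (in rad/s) 0.3306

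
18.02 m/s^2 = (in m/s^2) 18.02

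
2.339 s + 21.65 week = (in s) 1.309e+07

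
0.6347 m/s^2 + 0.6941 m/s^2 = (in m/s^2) 1.329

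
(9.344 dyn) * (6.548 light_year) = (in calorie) 1.383e+12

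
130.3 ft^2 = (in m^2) 12.11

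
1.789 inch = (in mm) 45.44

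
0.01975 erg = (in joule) 1.975e-09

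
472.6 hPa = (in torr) 354.5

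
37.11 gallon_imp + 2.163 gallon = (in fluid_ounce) 5981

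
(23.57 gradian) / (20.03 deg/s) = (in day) 1.226e-05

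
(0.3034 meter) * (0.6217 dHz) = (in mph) 0.04219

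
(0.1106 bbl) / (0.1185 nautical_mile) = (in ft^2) 0.0008624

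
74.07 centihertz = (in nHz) 7.407e+08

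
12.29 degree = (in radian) 0.2145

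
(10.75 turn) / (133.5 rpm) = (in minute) 0.08052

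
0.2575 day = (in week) 0.03679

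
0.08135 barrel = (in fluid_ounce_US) 437.3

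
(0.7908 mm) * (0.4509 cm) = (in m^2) 3.566e-06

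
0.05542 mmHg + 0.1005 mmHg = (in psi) 0.003015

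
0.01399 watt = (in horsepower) 1.876e-05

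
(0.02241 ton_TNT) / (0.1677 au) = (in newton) 0.003737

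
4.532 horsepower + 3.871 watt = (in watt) 3383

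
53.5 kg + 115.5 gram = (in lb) 118.2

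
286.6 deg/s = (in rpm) 47.77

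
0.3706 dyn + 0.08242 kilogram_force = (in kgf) 0.08242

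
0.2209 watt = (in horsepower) 0.0002962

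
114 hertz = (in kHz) 0.114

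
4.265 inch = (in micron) 1.083e+05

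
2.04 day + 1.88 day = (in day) 3.92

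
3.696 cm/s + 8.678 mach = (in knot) 5744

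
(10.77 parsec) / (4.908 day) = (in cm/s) 7.837e+13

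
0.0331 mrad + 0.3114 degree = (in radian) 0.005468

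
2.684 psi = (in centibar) 18.51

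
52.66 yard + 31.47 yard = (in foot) 252.4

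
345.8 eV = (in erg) 5.54e-10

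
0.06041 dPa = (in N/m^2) 0.006041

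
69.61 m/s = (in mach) 0.2044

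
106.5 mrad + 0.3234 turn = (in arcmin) 7352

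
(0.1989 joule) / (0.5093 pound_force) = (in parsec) 2.845e-18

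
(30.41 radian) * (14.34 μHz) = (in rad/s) 0.0004361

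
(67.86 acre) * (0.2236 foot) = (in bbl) 1.177e+05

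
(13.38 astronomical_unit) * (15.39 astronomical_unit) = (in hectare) 4.608e+20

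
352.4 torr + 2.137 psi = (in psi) 8.951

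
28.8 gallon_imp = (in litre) 130.9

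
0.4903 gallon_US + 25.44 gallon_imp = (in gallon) 31.04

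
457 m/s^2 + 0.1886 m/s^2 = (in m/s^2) 457.2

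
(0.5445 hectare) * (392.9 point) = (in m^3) 754.7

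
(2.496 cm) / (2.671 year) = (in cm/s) 2.963e-08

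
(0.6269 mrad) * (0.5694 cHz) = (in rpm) 3.409e-05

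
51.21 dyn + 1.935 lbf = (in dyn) 8.608e+05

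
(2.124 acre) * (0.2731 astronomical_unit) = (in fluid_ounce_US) 1.187e+19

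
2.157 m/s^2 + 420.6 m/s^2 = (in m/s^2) 422.8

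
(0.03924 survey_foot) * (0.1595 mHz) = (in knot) 3.708e-06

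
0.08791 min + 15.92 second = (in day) 0.0002453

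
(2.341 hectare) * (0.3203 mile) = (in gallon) 3.188e+09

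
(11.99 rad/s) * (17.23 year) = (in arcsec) 1.344e+15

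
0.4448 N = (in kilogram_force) 0.04536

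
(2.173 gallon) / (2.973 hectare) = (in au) 1.849e-18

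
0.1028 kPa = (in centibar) 0.1028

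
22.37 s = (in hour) 0.006214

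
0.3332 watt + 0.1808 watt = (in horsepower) 0.0006893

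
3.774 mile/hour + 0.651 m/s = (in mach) 0.006867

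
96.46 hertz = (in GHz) 9.646e-08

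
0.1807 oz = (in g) 5.123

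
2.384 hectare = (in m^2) 2.384e+04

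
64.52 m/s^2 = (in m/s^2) 64.52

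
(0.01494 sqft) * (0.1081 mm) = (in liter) 0.00015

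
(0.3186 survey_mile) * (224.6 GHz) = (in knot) 2.239e+14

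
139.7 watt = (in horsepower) 0.1873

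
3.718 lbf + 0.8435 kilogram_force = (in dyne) 2.481e+06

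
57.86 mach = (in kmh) 7.092e+04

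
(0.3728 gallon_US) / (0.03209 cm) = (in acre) 0.001087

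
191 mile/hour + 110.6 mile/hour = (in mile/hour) 301.6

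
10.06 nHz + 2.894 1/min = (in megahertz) 4.823e-08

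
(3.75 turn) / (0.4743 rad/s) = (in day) 0.000575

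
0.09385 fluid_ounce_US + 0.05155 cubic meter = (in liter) 51.55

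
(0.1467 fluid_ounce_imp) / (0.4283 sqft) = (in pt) 0.2969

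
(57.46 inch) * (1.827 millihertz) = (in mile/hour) 0.005965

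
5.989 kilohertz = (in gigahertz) 5.989e-06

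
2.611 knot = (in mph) 3.005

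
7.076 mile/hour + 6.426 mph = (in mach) 0.01773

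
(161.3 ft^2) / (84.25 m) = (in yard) 0.1945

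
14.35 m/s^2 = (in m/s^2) 14.35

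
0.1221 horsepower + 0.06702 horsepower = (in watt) 141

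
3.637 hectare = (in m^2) 3.637e+04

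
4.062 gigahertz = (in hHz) 4.062e+07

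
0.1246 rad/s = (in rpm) 1.19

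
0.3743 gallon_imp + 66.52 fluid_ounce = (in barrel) 0.02308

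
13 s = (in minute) 0.2167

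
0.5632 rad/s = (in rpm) 5.378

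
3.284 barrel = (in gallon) 137.9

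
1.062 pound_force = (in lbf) 1.062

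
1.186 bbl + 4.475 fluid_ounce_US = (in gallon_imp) 41.51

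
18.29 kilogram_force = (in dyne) 1.794e+07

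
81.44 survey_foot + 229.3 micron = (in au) 1.659e-10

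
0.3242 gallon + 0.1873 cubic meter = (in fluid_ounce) 6375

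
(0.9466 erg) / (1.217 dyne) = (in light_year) 8.222e-19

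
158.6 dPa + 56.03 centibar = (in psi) 8.129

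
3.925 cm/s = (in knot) 0.0763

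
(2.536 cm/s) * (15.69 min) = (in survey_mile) 0.01483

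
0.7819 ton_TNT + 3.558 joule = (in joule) 3.271e+09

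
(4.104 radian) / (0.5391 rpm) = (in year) 2.305e-06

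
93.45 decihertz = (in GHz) 9.345e-09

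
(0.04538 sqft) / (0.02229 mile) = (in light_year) 1.242e-20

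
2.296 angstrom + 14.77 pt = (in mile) 3.238e-06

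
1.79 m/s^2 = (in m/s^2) 1.79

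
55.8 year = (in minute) 2.933e+07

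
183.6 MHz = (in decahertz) 1.836e+07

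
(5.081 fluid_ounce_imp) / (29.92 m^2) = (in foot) 1.583e-05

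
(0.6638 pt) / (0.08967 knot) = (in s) 0.005076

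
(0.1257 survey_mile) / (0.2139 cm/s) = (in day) 1.095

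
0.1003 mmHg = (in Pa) 13.37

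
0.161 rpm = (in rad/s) 0.01686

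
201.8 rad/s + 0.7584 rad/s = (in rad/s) 202.6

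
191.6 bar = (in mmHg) 1.437e+05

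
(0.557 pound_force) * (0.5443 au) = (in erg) 2.017e+18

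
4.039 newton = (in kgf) 0.4119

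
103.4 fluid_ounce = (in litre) 3.058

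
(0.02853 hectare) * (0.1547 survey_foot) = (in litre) 1.345e+04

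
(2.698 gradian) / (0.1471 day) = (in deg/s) 0.0001911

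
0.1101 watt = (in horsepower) 0.0001476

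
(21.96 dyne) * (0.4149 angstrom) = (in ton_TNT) 2.178e-24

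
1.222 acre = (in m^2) 4945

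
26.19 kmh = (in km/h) 26.19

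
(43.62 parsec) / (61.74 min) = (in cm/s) 3.633e+16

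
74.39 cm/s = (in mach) 0.002185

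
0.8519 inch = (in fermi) 2.164e+13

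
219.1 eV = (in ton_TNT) 8.39e-27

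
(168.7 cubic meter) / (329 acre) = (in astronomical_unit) 8.47e-16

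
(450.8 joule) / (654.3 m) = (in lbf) 0.1549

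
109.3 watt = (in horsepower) 0.1466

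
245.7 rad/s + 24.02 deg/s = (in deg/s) 1.41e+04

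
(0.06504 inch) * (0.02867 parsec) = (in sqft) 1.573e+13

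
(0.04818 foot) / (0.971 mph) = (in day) 3.916e-07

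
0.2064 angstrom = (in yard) 2.257e-11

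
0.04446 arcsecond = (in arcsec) 0.04446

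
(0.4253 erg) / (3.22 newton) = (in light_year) 1.396e-24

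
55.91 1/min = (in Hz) 0.9318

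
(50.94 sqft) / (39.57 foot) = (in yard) 0.4291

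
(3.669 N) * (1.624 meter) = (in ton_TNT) 1.424e-09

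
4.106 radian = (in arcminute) 1.412e+04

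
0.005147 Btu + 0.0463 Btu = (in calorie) 12.97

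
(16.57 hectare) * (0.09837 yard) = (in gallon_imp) 3.279e+06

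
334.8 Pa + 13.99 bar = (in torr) 1.05e+04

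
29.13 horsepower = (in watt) 2.172e+04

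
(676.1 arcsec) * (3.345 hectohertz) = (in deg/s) 62.82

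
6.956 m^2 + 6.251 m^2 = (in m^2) 13.21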